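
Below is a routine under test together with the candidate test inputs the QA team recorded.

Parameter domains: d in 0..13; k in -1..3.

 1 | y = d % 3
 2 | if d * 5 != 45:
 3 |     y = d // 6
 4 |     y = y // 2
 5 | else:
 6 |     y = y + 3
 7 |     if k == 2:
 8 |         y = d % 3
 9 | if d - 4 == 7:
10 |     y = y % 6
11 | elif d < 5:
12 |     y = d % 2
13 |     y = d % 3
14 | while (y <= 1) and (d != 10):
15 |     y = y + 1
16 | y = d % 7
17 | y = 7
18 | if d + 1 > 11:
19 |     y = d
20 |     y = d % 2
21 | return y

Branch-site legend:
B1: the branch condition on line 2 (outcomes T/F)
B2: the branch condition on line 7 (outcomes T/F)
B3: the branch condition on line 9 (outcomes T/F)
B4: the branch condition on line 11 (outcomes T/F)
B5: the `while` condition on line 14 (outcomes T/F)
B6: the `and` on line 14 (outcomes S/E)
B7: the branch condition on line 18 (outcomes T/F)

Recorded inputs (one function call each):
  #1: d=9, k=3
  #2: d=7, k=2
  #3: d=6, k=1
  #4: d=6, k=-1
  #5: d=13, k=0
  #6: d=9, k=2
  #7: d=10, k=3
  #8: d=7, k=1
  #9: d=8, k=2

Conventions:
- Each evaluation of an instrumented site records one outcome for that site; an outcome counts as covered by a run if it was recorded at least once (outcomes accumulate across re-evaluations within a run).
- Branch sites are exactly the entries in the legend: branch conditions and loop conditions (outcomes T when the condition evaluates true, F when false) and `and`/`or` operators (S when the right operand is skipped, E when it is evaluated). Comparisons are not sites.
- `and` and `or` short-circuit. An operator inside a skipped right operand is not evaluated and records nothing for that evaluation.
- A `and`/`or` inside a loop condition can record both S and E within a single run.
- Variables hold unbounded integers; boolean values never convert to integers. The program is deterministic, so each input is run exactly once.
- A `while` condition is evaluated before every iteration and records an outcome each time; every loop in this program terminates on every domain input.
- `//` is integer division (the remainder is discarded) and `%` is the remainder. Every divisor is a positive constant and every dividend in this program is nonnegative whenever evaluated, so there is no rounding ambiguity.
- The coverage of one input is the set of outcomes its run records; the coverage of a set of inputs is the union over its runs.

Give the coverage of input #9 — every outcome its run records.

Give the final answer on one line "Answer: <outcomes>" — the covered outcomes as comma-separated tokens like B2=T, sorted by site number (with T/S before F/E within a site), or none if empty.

Simulating input #9 (d=8, k=2) step by step:
  B1->T, B3->F, B4->F, B6->E, B5->T, B6->E, B5->T, B6->S, B5->F, B7->F
collecting distinct outcomes: B1=T, B3=F, B4=F, B5=T, B5=F, B6=S, B6=E, B7=F

Answer: B1=T, B3=F, B4=F, B5=T, B5=F, B6=S, B6=E, B7=F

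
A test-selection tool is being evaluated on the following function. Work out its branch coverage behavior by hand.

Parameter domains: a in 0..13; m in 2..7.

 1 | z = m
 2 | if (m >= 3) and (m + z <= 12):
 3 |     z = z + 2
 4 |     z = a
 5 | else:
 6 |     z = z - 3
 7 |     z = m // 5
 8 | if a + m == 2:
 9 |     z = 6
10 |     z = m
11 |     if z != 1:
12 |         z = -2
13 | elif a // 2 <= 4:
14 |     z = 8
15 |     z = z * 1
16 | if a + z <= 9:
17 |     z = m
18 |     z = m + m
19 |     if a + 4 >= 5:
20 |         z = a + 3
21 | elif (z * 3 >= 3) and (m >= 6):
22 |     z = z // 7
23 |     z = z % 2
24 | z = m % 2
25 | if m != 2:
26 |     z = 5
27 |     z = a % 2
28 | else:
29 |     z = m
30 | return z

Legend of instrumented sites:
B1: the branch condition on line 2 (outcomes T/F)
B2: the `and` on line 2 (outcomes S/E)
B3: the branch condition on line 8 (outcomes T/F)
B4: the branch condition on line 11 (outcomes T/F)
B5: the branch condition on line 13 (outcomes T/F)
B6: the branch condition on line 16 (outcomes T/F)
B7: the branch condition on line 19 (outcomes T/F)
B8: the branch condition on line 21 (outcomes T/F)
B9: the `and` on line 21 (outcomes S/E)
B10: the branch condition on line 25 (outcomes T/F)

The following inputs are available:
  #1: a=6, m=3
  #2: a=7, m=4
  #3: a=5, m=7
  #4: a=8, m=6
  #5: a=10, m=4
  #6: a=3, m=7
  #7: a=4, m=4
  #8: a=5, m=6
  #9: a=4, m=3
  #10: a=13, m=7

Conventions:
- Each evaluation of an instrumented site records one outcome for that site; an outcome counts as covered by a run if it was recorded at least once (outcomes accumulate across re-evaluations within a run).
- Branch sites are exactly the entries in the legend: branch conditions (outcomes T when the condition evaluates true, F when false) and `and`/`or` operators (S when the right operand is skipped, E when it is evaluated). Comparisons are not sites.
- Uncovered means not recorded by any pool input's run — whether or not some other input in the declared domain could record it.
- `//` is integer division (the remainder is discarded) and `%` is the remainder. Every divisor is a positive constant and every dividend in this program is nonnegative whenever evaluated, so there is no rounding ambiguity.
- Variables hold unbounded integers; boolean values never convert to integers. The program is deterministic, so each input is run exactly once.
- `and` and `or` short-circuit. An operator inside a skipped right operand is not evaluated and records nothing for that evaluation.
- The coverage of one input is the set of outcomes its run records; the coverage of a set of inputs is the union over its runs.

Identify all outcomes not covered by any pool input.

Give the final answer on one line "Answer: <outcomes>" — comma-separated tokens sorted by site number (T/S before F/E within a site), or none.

input #1, a=6, m=3: events B2->E, B1->T, B3->F, B5->T, B6->F, B9->E, B8->F, B10->T; outcomes B1=T, B2=E, B3=F, B5=T, B6=F, B8=F, B9=E, B10=T
input #2, a=7, m=4: events B2->E, B1->T, B3->F, B5->T, B6->F, B9->E, B8->F, B10->T; outcomes B1=T, B2=E, B3=F, B5=T, B6=F, B8=F, B9=E, B10=T
input #3, a=5, m=7: events B2->E, B1->F, B3->F, B5->T, B6->F, B9->E, B8->T, B10->T; outcomes B1=F, B2=E, B3=F, B5=T, B6=F, B8=T, B9=E, B10=T
input #4, a=8, m=6: events B2->E, B1->T, B3->F, B5->T, B6->F, B9->E, B8->T, B10->T; outcomes B1=T, B2=E, B3=F, B5=T, B6=F, B8=T, B9=E, B10=T
input #5, a=10, m=4: events B2->E, B1->T, B3->F, B5->F, B6->F, B9->E, B8->F, B10->T; outcomes B1=T, B2=E, B3=F, B5=F, B6=F, B8=F, B9=E, B10=T
input #6, a=3, m=7: events B2->E, B1->F, B3->F, B5->T, B6->F, B9->E, B8->T, B10->T; outcomes B1=F, B2=E, B3=F, B5=T, B6=F, B8=T, B9=E, B10=T
input #7, a=4, m=4: events B2->E, B1->T, B3->F, B5->T, B6->F, B9->E, B8->F, B10->T; outcomes B1=T, B2=E, B3=F, B5=T, B6=F, B8=F, B9=E, B10=T
input #8, a=5, m=6: events B2->E, B1->T, B3->F, B5->T, B6->F, B9->E, B8->T, B10->T; outcomes B1=T, B2=E, B3=F, B5=T, B6=F, B8=T, B9=E, B10=T
input #9, a=4, m=3: events B2->E, B1->T, B3->F, B5->T, B6->F, B9->E, B8->F, B10->T; outcomes B1=T, B2=E, B3=F, B5=T, B6=F, B8=F, B9=E, B10=T
input #10, a=13, m=7: events B2->E, B1->F, B3->F, B5->F, B6->F, B9->E, B8->T, B10->T; outcomes B1=F, B2=E, B3=F, B5=F, B6=F, B8=T, B9=E, B10=T
union over the pool: B1=T, B1=F, B2=E, B3=F, B5=T, B5=F, B6=F, B8=T, B8=F, B9=E, B10=T
uncovered (9 of 20): B2=S, B3=T, B4=T, B4=F, B6=T, B7=T, B7=F, B9=S, B10=F

Answer: B2=S, B3=T, B4=T, B4=F, B6=T, B7=T, B7=F, B9=S, B10=F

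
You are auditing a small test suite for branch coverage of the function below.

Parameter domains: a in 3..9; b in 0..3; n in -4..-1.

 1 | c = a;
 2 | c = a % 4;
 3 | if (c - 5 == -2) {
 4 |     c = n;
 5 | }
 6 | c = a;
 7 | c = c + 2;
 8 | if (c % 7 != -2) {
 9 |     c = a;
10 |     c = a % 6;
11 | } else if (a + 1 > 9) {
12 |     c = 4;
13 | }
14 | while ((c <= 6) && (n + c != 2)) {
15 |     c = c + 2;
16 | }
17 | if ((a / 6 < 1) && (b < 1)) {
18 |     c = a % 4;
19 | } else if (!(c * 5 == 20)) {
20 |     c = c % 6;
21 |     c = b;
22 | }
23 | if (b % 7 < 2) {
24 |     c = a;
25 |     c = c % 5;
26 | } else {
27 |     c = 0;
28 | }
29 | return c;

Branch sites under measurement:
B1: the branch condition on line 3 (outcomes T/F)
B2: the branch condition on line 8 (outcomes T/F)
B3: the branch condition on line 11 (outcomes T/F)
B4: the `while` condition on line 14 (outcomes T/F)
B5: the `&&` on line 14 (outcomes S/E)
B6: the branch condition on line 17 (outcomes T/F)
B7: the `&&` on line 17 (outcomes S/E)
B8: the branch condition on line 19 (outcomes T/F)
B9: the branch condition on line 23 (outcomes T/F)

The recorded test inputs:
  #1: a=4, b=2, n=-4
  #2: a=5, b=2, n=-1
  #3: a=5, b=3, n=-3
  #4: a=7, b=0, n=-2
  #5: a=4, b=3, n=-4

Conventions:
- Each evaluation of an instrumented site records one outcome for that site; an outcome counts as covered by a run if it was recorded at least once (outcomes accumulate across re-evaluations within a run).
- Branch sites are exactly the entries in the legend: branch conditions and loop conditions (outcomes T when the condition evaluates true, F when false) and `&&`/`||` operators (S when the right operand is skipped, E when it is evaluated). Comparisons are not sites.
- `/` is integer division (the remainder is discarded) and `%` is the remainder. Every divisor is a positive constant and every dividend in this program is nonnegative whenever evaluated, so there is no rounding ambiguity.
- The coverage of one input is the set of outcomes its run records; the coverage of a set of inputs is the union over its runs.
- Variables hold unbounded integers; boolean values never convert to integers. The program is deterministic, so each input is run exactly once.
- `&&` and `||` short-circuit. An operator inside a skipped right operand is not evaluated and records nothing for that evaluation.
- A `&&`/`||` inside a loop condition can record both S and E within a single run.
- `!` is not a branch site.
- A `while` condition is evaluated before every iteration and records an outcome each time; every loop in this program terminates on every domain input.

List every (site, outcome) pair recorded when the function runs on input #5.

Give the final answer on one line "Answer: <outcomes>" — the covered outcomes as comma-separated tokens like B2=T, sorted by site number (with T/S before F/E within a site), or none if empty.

Event log for input #5 (a=4, b=3, n=-4):
  B1->F, B2->T, B5->E, B4->T, B5->E, B4->F, B7->E, B6->F, B8->T, B9->F
deduplicating events, the covered set is: B1=F, B2=T, B4=T, B4=F, B5=E, B6=F, B7=E, B8=T, B9=F

Answer: B1=F, B2=T, B4=T, B4=F, B5=E, B6=F, B7=E, B8=T, B9=F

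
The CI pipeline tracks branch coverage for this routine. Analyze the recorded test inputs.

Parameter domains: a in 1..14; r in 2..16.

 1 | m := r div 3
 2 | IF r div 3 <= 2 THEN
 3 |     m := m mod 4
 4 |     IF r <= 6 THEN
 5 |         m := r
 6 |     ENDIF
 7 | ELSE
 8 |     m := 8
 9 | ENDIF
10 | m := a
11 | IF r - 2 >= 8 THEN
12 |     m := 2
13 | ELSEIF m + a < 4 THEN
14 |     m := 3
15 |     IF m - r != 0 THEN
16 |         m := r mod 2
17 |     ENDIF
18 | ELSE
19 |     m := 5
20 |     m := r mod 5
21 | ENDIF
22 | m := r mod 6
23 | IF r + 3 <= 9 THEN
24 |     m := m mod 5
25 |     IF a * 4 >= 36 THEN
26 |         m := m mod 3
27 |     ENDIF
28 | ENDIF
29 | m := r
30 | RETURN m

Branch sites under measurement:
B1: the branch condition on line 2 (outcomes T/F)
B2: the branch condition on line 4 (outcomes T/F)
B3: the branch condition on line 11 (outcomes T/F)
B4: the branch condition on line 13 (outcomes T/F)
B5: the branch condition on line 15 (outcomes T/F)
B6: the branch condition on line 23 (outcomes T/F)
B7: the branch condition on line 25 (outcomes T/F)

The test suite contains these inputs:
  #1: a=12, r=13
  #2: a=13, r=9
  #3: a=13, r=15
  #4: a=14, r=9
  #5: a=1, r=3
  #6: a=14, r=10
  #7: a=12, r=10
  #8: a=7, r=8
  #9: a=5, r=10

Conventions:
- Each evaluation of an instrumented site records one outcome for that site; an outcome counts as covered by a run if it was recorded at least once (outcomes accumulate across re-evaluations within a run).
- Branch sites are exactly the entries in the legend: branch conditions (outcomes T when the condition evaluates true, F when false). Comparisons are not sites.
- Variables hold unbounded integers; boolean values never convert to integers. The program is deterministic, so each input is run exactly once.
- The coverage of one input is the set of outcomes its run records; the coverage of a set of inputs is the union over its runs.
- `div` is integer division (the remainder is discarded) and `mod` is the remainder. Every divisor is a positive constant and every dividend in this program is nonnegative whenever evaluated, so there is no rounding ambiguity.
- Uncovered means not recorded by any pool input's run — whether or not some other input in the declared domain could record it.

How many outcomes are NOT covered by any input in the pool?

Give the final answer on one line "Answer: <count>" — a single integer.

input #1, a=12, r=13: outcomes B1=F, B3=T, B6=F
input #2, a=13, r=9: outcomes B1=F, B3=F, B4=F, B6=F
input #3, a=13, r=15: outcomes B1=F, B3=T, B6=F
input #4, a=14, r=9: outcomes B1=F, B3=F, B4=F, B6=F
input #5, a=1, r=3: outcomes B1=T, B2=T, B3=F, B4=T, B5=F, B6=T, B7=F
input #6, a=14, r=10: outcomes B1=F, B3=T, B6=F
input #7, a=12, r=10: outcomes B1=F, B3=T, B6=F
input #8, a=7, r=8: outcomes B1=T, B2=F, B3=F, B4=F, B6=F
input #9, a=5, r=10: outcomes B1=F, B3=T, B6=F
union over the pool: B1=T, B1=F, B2=T, B2=F, B3=T, B3=F, B4=T, B4=F, B5=F, B6=T, B6=F, B7=F
uncovered (2 of 14): B5=T, B7=T

Answer: 2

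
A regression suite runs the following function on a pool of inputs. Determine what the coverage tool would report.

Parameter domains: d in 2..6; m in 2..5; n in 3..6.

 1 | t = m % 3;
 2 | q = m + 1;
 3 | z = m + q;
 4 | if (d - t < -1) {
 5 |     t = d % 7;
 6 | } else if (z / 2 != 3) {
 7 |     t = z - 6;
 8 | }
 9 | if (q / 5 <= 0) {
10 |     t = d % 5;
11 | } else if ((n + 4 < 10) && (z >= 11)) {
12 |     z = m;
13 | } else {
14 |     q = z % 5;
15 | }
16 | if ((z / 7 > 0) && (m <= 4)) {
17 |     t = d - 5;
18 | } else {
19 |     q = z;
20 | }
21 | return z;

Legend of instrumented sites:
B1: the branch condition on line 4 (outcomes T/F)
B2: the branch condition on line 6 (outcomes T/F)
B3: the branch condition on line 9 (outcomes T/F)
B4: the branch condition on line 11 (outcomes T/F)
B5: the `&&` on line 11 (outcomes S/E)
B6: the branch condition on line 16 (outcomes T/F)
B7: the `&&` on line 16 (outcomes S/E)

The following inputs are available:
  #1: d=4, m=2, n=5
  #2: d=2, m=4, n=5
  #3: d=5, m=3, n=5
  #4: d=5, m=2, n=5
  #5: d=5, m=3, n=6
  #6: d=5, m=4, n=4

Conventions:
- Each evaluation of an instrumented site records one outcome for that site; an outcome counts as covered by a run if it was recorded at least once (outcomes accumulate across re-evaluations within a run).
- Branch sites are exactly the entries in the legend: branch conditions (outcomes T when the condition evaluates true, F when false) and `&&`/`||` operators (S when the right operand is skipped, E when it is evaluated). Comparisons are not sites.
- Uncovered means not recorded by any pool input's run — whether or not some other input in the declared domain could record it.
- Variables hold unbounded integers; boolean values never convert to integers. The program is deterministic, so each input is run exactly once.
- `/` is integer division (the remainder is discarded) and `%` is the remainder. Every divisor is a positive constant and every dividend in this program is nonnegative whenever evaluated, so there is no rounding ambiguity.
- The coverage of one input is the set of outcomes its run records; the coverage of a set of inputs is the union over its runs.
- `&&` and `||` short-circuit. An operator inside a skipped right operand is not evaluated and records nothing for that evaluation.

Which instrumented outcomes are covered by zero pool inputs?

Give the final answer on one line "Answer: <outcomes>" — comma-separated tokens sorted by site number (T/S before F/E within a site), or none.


#1 (d=4, m=2, n=5) -> B1->F, B2->T, B3->T, B7->S, B6->F; covered: B1=F, B2=T, B3=T, B6=F, B7=S
#2 (d=2, m=4, n=5) -> B1->F, B2->T, B3->F, B5->E, B4->F, B7->E, B6->T; covered: B1=F, B2=T, B3=F, B4=F, B5=E, B6=T, B7=E
#3 (d=5, m=3, n=5) -> B1->F, B2->F, B3->T, B7->E, B6->T; covered: B1=F, B2=F, B3=T, B6=T, B7=E
#4 (d=5, m=2, n=5) -> B1->F, B2->T, B3->T, B7->S, B6->F; covered: B1=F, B2=T, B3=T, B6=F, B7=S
#5 (d=5, m=3, n=6) -> B1->F, B2->F, B3->T, B7->E, B6->T; covered: B1=F, B2=F, B3=T, B6=T, B7=E
#6 (d=5, m=4, n=4) -> B1->F, B2->T, B3->F, B5->E, B4->F, B7->E, B6->T; covered: B1=F, B2=T, B3=F, B4=F, B5=E, B6=T, B7=E
union over the pool: B1=F, B2=T, B2=F, B3=T, B3=F, B4=F, B5=E, B6=T, B6=F, B7=S, B7=E
uncovered (3 of 14): B1=T, B4=T, B5=S
Answer: B1=T, B4=T, B5=S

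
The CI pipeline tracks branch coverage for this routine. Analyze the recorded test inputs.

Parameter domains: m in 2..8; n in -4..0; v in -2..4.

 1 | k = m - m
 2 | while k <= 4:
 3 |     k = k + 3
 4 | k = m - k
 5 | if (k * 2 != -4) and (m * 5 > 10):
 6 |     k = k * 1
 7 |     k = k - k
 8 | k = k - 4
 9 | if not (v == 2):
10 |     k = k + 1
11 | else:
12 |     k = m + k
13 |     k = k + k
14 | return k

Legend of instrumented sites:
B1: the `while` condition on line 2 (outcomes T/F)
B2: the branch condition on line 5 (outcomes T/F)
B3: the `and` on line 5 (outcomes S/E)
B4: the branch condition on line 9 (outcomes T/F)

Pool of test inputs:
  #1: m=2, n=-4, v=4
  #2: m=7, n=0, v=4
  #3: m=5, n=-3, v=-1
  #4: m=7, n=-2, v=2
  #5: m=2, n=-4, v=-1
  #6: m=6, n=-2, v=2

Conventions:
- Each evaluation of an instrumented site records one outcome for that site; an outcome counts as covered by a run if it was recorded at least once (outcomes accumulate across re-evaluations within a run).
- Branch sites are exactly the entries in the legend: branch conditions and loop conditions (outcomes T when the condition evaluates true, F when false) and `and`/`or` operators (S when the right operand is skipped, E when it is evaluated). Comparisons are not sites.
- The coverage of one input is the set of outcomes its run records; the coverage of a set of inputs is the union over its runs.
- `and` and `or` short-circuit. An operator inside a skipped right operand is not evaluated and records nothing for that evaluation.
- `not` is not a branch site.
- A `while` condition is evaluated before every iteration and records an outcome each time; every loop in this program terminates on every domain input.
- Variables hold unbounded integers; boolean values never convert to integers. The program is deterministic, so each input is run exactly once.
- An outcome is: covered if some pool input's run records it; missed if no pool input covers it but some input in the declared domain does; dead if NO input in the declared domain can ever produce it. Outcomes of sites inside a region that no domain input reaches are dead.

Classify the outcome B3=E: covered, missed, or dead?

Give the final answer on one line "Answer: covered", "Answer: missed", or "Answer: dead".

B3=E is recorded by pool input(s) 1, 2, 3, 4, 5, 6 -> covered

Answer: covered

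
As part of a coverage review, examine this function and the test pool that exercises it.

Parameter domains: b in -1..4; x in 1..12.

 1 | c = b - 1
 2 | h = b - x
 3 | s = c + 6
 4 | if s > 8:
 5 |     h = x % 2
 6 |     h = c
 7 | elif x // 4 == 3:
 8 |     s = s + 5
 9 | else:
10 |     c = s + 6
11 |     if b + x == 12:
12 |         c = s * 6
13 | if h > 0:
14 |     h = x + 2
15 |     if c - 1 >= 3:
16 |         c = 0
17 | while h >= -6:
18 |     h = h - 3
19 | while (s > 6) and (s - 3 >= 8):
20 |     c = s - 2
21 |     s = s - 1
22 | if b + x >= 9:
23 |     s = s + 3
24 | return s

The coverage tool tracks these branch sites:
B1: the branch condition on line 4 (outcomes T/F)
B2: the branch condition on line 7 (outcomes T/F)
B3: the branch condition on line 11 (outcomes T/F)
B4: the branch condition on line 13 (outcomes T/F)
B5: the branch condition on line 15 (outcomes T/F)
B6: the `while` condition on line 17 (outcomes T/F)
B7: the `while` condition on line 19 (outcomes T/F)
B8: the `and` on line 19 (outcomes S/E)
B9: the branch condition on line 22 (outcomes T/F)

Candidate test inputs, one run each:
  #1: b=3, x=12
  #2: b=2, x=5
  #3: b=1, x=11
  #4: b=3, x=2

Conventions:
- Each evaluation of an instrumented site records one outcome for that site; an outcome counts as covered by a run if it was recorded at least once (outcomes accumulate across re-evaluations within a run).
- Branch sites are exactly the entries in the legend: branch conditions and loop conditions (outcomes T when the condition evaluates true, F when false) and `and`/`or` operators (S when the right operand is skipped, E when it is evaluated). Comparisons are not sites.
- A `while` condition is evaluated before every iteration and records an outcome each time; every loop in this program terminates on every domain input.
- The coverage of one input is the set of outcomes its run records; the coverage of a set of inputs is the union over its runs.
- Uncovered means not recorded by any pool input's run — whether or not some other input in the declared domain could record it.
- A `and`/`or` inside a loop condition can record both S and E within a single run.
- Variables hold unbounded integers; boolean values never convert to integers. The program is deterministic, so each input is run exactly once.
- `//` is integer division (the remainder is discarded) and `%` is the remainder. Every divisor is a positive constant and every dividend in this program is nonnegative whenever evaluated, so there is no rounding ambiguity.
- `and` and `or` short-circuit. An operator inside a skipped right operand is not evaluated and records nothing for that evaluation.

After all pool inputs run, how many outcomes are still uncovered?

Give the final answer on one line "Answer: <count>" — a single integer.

run #1 (b=3, x=12) records B1=F, B2=T, B4=F, B6=F, B7=T, B7=F, B8=E, B9=T
run #2 (b=2, x=5) records B1=F, B2=F, B3=F, B4=F, B6=T, B6=F, B7=F, B8=E, B9=F
run #3 (b=1, x=11) records B1=F, B2=F, B3=T, B4=F, B6=F, B7=F, B8=S, B9=T
run #4 (b=3, x=2) records B1=F, B2=F, B3=F, B4=T, B5=T, B6=T, B6=F, B7=F, B8=E, B9=F
union over the pool: B1=F, B2=T, B2=F, B3=T, B3=F, B4=T, B4=F, B5=T, B6=T, B6=F, B7=T, B7=F, B8=S, B8=E, B9=T, B9=F
uncovered (2 of 18): B1=T, B5=F

Answer: 2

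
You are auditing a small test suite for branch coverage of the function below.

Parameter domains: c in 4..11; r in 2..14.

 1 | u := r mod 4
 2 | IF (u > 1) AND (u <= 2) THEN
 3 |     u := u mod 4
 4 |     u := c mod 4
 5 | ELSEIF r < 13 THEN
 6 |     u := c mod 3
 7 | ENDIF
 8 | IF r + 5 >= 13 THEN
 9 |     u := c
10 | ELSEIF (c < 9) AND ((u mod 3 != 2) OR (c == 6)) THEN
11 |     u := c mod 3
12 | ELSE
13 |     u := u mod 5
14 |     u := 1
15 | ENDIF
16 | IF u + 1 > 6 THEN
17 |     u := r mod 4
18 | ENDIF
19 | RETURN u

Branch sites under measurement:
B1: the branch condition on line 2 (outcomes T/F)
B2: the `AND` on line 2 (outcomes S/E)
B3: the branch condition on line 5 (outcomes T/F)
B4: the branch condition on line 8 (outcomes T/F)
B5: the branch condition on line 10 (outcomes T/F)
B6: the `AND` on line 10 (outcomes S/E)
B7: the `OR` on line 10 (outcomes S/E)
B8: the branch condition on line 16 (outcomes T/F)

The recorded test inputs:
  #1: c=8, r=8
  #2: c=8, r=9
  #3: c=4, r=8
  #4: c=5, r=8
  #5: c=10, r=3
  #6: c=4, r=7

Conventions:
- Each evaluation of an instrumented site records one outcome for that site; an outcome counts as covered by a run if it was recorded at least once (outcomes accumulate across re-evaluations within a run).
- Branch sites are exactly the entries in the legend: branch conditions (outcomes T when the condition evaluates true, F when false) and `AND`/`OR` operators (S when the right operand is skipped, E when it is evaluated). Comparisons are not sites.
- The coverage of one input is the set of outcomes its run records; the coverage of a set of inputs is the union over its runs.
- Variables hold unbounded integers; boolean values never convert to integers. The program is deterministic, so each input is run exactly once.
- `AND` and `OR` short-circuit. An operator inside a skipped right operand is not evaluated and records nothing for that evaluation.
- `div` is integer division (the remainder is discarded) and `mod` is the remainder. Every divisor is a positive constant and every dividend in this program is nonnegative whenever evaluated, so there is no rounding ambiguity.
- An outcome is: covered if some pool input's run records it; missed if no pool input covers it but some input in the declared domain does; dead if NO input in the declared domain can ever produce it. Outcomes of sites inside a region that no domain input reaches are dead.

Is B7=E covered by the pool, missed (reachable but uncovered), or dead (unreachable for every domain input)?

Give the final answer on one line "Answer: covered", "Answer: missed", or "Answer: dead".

no pool input records B7=E
but domain input (c=5, r=3) does record it -> reachable, so missed

Answer: missed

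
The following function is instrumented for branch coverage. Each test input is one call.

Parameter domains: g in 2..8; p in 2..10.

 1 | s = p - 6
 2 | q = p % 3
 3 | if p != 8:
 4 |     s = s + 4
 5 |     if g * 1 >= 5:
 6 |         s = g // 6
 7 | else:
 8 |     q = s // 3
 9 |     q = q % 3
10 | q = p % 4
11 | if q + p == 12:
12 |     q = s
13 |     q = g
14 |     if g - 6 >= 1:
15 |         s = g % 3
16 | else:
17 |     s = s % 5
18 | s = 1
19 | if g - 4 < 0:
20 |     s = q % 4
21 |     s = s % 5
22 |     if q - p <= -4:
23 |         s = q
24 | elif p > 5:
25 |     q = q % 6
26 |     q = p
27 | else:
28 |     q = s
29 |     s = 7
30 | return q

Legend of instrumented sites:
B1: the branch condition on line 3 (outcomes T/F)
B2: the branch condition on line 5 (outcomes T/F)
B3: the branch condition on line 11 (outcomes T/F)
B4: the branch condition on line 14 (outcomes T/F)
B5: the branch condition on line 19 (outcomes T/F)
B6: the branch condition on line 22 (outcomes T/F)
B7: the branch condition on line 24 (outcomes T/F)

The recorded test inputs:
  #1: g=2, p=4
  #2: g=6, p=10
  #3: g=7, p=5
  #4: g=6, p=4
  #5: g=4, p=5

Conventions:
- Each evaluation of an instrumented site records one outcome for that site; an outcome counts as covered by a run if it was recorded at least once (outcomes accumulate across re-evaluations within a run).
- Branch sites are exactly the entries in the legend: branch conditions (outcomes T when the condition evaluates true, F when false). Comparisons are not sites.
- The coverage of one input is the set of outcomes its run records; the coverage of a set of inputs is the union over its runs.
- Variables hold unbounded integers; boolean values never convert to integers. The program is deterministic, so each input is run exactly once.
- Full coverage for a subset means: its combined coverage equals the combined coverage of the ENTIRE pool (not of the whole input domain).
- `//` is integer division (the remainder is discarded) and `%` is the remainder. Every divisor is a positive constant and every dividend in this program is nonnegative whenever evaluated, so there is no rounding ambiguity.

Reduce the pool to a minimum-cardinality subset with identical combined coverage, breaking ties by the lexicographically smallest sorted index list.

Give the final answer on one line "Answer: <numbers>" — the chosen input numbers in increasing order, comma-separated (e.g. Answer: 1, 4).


input #1 (g=2, p=4): covers B1=T, B2=F, B3=F, B5=T, B6=T
input #2 (g=6, p=10): covers B1=T, B2=T, B3=T, B4=F, B5=F, B7=T
input #3 (g=7, p=5): covers B1=T, B2=T, B3=F, B5=F, B7=F
input #4 (g=6, p=4): covers B1=T, B2=T, B3=F, B5=F, B7=F
input #5 (g=4, p=5): covers B1=T, B2=F, B3=F, B5=F, B7=F
together the pool reaches 11 outcomes: B1=T, B2=T, B2=F, B3=T, B3=F, B4=F, B5=T, B5=F, B6=T, B7=T, B7=F
size 1 is not enough: best union over all size-1 subsets is 6/11
size 2 is not enough: best union over all size-2 subsets is 10/11
at size 3, {1, 2, 3} reaches all 11 outcomes; every lexicographically earlier size-3 subset fails
Answer: 1, 2, 3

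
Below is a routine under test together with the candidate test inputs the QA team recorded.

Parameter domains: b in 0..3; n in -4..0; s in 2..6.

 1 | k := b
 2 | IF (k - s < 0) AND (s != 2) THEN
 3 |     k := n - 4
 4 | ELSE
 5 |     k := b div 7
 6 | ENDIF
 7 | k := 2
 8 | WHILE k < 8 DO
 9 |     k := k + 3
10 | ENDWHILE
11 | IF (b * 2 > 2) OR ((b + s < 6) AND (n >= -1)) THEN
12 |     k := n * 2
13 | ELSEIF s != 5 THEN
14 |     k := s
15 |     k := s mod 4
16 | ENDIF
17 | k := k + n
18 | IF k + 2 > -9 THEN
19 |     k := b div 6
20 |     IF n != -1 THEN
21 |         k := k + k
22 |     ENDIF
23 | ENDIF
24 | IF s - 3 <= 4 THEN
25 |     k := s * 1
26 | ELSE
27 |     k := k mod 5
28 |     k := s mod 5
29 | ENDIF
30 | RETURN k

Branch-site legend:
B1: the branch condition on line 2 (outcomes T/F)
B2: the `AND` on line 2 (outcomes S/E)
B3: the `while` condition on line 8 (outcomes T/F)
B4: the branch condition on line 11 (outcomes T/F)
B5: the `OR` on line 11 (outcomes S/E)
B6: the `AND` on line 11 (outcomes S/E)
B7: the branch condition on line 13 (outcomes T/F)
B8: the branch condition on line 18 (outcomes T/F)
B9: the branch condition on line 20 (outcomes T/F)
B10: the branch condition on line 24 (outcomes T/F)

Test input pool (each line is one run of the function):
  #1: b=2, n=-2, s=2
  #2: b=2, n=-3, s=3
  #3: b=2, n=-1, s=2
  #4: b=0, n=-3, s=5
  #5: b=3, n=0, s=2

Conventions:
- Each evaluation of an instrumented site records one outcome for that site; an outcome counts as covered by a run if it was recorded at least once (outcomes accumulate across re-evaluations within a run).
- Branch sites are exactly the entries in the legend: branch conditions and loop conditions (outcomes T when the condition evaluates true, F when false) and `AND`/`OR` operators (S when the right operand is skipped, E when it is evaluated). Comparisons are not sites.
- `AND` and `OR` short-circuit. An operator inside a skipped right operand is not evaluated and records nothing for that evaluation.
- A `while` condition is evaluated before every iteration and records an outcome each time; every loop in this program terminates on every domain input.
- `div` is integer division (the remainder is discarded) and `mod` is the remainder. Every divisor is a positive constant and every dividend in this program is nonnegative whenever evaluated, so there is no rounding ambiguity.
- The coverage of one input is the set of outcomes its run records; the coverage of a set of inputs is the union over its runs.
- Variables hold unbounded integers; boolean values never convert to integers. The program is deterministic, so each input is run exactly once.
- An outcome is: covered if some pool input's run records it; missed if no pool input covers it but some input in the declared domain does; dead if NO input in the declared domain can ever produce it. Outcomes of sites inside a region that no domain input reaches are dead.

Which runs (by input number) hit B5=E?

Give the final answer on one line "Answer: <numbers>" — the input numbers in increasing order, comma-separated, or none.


input #1 (b=2, n=-2, s=2): never hits B5=E
input #2 (b=2, n=-3, s=3): never hits B5=E
input #3 (b=2, n=-1, s=2): never hits B5=E
input #4 (b=0, n=-3, s=5): hits B5=E
input #5 (b=3, n=0, s=2): never hits B5=E
Answer: 4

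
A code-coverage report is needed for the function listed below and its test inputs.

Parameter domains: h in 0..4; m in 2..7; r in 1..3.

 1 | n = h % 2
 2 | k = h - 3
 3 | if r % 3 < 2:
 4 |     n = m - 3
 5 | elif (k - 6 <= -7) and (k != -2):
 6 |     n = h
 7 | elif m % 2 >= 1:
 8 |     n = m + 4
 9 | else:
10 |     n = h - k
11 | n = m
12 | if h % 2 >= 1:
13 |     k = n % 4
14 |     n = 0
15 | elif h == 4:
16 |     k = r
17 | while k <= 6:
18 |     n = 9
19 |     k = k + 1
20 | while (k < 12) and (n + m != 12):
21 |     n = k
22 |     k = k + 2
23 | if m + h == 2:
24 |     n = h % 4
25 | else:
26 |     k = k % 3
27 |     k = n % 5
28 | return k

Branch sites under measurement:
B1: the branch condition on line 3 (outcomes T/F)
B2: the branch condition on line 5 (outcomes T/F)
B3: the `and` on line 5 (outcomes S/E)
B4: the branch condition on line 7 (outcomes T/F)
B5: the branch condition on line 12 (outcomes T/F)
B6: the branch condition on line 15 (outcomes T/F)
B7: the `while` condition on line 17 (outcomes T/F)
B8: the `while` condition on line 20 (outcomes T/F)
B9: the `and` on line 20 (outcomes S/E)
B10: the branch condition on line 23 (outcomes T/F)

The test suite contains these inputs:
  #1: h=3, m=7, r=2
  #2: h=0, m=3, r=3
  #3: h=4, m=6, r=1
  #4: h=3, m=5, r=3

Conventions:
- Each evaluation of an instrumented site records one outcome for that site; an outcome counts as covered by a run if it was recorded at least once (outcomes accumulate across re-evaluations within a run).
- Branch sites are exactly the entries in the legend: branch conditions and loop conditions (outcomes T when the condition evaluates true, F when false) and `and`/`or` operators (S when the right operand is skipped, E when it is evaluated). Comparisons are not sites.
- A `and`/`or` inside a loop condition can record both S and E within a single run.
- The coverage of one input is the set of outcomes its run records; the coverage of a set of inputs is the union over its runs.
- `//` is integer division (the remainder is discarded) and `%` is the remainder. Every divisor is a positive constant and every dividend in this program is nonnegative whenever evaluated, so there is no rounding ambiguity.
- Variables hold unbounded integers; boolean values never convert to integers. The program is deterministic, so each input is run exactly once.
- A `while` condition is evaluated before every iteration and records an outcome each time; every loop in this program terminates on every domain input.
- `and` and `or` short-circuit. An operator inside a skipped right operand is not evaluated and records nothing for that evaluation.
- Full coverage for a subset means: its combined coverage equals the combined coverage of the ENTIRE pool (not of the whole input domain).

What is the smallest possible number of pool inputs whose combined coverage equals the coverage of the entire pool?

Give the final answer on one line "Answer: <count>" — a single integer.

test 1 (h=3, m=7, r=2) fires B1->F, B3->S, B2->F, B4->T, B5->T, B7->T, B7->T, B7->T, B7->T, B7->F, B9->E, B8->T, B9->E, B8->T, ...; hits B1=F, B2=F, B3=S, B4=T, B5=T, B7=T, B7=F, B8=T, B8=F, B9=S, B9=E, B10=F
test 2 (h=0, m=3, r=3) fires B1->T, B5->F, B6->F, B7->T, B7->T, B7->T, B7->T, B7->T, B7->T, B7->T, B7->T, B7->T, B7->T, B7->F, ...; hits B1=T, B5=F, B6=F, B7=T, B7=F, B8=F, B9=E, B10=F
test 3 (h=4, m=6, r=1) fires B1->T, B5->F, B6->T, B7->T, B7->T, B7->T, B7->T, B7->T, B7->T, B7->F, B9->E, B8->T, B9->E, B8->T, ...; hits B1=T, B5=F, B6=T, B7=T, B7=F, B8=T, B8=F, B9=S, B9=E, B10=F
test 4 (h=3, m=5, r=3) fires B1->T, B5->T, B7->T, B7->T, B7->T, B7->T, B7->T, B7->T, B7->F, B9->E, B8->T, B9->E, B8->F, B10->F; hits B1=T, B5=T, B7=T, B7=F, B8=T, B8=F, B9=E, B10=F
pool-wide coverage (16 outcomes): B1=T, B1=F, B2=F, B3=S, B4=T, B5=T, B5=F, B6=T, B6=F, B7=T, B7=F, B8=T, B8=F, B9=S, B9=E, B10=F
size 1 is not enough: best union over all size-1 subsets is 12/16
size 2 is not enough: best union over all size-2 subsets is 15/16
at size 3, {1, 2, 3} reaches all 16 outcomes; every lexicographically earlier size-3 subset fails

Answer: 3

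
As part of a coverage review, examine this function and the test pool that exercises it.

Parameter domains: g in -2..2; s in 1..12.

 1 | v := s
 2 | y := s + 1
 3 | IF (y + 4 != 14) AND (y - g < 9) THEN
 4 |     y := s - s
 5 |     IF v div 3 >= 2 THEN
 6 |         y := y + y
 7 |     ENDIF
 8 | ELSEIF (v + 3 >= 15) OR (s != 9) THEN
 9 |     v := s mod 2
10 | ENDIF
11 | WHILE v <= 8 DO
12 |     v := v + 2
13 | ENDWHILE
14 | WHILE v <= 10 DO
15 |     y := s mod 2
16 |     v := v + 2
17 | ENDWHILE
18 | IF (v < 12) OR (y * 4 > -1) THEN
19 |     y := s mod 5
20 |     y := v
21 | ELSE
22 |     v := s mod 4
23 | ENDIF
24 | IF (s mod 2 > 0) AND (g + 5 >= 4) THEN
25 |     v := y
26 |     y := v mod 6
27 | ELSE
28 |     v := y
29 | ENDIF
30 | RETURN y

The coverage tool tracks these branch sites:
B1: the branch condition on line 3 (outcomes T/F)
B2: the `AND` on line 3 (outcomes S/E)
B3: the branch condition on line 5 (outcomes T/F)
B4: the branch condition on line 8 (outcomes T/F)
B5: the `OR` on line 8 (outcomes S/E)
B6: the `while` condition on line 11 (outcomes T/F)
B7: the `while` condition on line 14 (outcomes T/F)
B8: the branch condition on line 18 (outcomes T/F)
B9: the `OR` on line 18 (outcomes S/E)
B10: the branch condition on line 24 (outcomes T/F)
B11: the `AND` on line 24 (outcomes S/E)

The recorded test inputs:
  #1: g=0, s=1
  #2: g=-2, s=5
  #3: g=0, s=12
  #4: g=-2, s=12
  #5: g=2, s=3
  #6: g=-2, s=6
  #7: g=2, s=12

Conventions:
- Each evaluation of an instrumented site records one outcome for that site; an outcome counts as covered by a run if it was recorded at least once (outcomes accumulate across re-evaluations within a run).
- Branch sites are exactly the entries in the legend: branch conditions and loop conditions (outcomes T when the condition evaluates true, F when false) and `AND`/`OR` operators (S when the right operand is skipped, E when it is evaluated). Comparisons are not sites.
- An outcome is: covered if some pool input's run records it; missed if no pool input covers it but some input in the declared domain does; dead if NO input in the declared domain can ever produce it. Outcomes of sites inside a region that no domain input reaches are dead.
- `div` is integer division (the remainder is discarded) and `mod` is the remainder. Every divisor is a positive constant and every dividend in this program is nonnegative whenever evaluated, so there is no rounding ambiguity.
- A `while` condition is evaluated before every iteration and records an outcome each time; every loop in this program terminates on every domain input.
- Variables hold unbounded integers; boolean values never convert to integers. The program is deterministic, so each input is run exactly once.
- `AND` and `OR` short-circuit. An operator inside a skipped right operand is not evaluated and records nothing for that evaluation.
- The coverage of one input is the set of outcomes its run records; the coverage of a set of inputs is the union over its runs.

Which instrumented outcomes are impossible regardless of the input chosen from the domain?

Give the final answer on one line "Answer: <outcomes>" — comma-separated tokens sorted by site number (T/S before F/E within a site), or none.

exhaustive pass over the 60-input domain:
  B8=F: zero occurrences over every domain input -> dead
  reachable outcomes have witnesses, e.g. B1=T (e.g. g=-2, s=1), B1=F (e.g. g=-2, s=6), B2=S (e.g. g=-2, s=9), B2=E (e.g. g=-2, s=1)

Answer: B8=F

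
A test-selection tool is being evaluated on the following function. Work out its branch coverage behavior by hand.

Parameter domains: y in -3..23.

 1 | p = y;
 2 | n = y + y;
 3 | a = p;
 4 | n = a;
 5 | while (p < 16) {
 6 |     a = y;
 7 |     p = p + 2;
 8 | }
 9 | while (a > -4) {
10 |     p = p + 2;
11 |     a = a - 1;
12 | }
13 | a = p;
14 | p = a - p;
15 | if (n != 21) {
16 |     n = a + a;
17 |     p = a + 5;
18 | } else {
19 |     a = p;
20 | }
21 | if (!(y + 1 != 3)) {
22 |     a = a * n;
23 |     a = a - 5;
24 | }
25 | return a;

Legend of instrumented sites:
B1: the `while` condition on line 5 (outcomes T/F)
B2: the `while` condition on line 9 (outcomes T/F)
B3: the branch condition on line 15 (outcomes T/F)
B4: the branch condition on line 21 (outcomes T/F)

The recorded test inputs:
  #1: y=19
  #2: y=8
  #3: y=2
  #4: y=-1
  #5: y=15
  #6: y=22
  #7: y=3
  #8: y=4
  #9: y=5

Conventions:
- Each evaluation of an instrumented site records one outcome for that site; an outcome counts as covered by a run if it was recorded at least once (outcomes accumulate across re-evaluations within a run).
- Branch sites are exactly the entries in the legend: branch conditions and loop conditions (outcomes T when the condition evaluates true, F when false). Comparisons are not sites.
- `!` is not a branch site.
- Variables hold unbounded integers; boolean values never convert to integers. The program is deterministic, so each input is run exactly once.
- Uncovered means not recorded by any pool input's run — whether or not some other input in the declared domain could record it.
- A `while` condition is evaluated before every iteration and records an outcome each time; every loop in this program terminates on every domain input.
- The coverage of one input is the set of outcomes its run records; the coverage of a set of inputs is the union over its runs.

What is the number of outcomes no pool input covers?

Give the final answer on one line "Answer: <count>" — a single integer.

input #1 (y=19): events B1->F, B2->T, B2->T, B2->T, B2->T, B2->T, B2->T, B2->T, B2->T, B2->T, B2->T, B2->T, B2->T, B2->T, ...; covers B1=F, B2=T, B2=F, B3=T, B4=F
input #2 (y=8): events B1->T, B1->T, B1->T, B1->T, B1->F, B2->T, B2->T, B2->T, B2->T, B2->T, B2->T, B2->T, B2->T, B2->T, ...; covers B1=T, B1=F, B2=T, B2=F, B3=T, B4=F
input #3 (y=2): events B1->T, B1->T, B1->T, B1->T, B1->T, B1->T, B1->T, B1->F, B2->T, B2->T, B2->T, B2->T, B2->T, B2->T, ...; covers B1=T, B1=F, B2=T, B2=F, B3=T, B4=T
input #4 (y=-1): events B1->T, B1->T, B1->T, B1->T, B1->T, B1->T, B1->T, B1->T, B1->T, B1->F, B2->T, B2->T, B2->T, B2->F, ...; covers B1=T, B1=F, B2=T, B2=F, B3=T, B4=F
input #5 (y=15): events B1->T, B1->F, B2->T, B2->T, B2->T, B2->T, B2->T, B2->T, B2->T, B2->T, B2->T, B2->T, B2->T, B2->T, ...; covers B1=T, B1=F, B2=T, B2=F, B3=T, B4=F
input #6 (y=22): events B1->F, B2->T, B2->T, B2->T, B2->T, B2->T, B2->T, B2->T, B2->T, B2->T, B2->T, B2->T, B2->T, B2->T, ...; covers B1=F, B2=T, B2=F, B3=T, B4=F
input #7 (y=3): events B1->T, B1->T, B1->T, B1->T, B1->T, B1->T, B1->T, B1->F, B2->T, B2->T, B2->T, B2->T, B2->T, B2->T, ...; covers B1=T, B1=F, B2=T, B2=F, B3=T, B4=F
input #8 (y=4): events B1->T, B1->T, B1->T, B1->T, B1->T, B1->T, B1->F, B2->T, B2->T, B2->T, B2->T, B2->T, B2->T, B2->T, ...; covers B1=T, B1=F, B2=T, B2=F, B3=T, B4=F
input #9 (y=5): events B1->T, B1->T, B1->T, B1->T, B1->T, B1->T, B1->F, B2->T, B2->T, B2->T, B2->T, B2->T, B2->T, B2->T, ...; covers B1=T, B1=F, B2=T, B2=F, B3=T, B4=F
union over the pool: B1=T, B1=F, B2=T, B2=F, B3=T, B4=T, B4=F
uncovered (1 of 8): B3=F

Answer: 1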